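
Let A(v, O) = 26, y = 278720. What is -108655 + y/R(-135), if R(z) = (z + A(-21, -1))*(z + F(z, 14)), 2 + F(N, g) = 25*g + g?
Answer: -2688729385/24743 ≈ -1.0867e+5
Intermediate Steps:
F(N, g) = -2 + 26*g (F(N, g) = -2 + (25*g + g) = -2 + 26*g)
R(z) = (26 + z)*(362 + z) (R(z) = (z + 26)*(z + (-2 + 26*14)) = (26 + z)*(z + (-2 + 364)) = (26 + z)*(z + 362) = (26 + z)*(362 + z))
-108655 + y/R(-135) = -108655 + 278720/(9412 + (-135)² + 388*(-135)) = -108655 + 278720/(9412 + 18225 - 52380) = -108655 + 278720/(-24743) = -108655 + 278720*(-1/24743) = -108655 - 278720/24743 = -2688729385/24743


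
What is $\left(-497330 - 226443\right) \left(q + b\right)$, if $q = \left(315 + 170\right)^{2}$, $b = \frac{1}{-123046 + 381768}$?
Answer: $- \frac{44047292155207623}{258722} \approx -1.7025 \cdot 10^{11}$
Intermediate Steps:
$b = \frac{1}{258722} \approx 3.8651 \cdot 10^{-6}$
$q = 235225$ ($q = 485^{2} = 235225$)
$\left(-497330 - 226443\right) \left(q + b\right) = \left(-497330 - 226443\right) \left(235225 + \frac{1}{258722}\right) = \left(-723773\right) \frac{60857882451}{258722} = - \frac{44047292155207623}{258722}$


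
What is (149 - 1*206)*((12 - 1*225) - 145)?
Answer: 20406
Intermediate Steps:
(149 - 1*206)*((12 - 1*225) - 145) = (149 - 206)*((12 - 225) - 145) = -57*(-213 - 145) = -57*(-358) = 20406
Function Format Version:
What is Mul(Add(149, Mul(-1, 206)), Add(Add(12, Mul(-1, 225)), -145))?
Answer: 20406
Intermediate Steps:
Mul(Add(149, Mul(-1, 206)), Add(Add(12, Mul(-1, 225)), -145)) = Mul(Add(149, -206), Add(Add(12, -225), -145)) = Mul(-57, Add(-213, -145)) = Mul(-57, -358) = 20406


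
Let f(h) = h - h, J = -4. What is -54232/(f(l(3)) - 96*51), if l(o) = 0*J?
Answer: 6779/612 ≈ 11.077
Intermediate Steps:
l(o) = 0 (l(o) = 0*(-4) = 0)
f(h) = 0
-54232/(f(l(3)) - 96*51) = -54232/(0 - 96*51) = -54232/(0 - 4896) = -54232/(-4896) = -54232*(-1/4896) = 6779/612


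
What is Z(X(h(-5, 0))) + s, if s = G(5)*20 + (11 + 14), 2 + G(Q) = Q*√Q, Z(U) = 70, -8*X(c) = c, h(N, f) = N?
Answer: 55 + 100*√5 ≈ 278.61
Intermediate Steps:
X(c) = -c/8
G(Q) = -2 + Q^(3/2) (G(Q) = -2 + Q*√Q = -2 + Q^(3/2))
s = -15 + 100*√5 (s = (-2 + 5^(3/2))*20 + (11 + 14) = (-2 + 5*√5)*20 + 25 = (-40 + 100*√5) + 25 = -15 + 100*√5 ≈ 208.61)
Z(X(h(-5, 0))) + s = 70 + (-15 + 100*√5) = 55 + 100*√5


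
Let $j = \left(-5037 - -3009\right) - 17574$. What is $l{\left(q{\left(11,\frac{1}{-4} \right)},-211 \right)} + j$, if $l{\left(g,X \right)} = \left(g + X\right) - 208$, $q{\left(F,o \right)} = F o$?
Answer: $- \frac{80095}{4} \approx -20024.0$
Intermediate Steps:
$l{\left(g,X \right)} = -208 + X + g$ ($l{\left(g,X \right)} = \left(X + g\right) - 208 = -208 + X + g$)
$j = -19602$ ($j = \left(-5037 + 3009\right) - 17574 = -2028 - 17574 = -19602$)
$l{\left(q{\left(11,\frac{1}{-4} \right)},-211 \right)} + j = \left(-208 - 211 + \frac{11}{-4}\right) - 19602 = \left(-208 - 211 + 11 \left(- \frac{1}{4}\right)\right) - 19602 = \left(-208 - 211 - \frac{11}{4}\right) - 19602 = - \frac{1687}{4} - 19602 = - \frac{80095}{4}$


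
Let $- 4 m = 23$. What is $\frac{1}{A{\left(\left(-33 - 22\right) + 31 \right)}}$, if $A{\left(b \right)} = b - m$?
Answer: $- \frac{4}{73} \approx -0.054795$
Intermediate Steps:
$m = - \frac{23}{4}$ ($m = \left(- \frac{1}{4}\right) 23 = - \frac{23}{4} \approx -5.75$)
$A{\left(b \right)} = \frac{23}{4} + b$ ($A{\left(b \right)} = b - - \frac{23}{4} = b + \frac{23}{4} = \frac{23}{4} + b$)
$\frac{1}{A{\left(\left(-33 - 22\right) + 31 \right)}} = \frac{1}{\frac{23}{4} + \left(\left(-33 - 22\right) + 31\right)} = \frac{1}{\frac{23}{4} + \left(-55 + 31\right)} = \frac{1}{\frac{23}{4} - 24} = \frac{1}{- \frac{73}{4}} = - \frac{4}{73}$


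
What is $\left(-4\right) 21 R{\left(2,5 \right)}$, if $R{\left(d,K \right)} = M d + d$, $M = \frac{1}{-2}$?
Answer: $-84$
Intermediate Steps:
$M = - \frac{1}{2} \approx -0.5$
$R{\left(d,K \right)} = \frac{d}{2}$ ($R{\left(d,K \right)} = - \frac{d}{2} + d = \frac{d}{2}$)
$\left(-4\right) 21 R{\left(2,5 \right)} = \left(-4\right) 21 \cdot \frac{1}{2} \cdot 2 = \left(-84\right) 1 = -84$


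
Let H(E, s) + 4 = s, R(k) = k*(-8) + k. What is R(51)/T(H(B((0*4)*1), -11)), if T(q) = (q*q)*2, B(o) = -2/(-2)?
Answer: -119/150 ≈ -0.79333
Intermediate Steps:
R(k) = -7*k (R(k) = -8*k + k = -7*k)
B(o) = 1 (B(o) = -2*(-1/2) = 1)
H(E, s) = -4 + s
T(q) = 2*q**2 (T(q) = q**2*2 = 2*q**2)
R(51)/T(H(B((0*4)*1), -11)) = (-7*51)/((2*(-4 - 11)**2)) = -357/(2*(-15)**2) = -357/(2*225) = -357/450 = -357*1/450 = -119/150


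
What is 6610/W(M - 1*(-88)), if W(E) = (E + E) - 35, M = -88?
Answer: -1322/7 ≈ -188.86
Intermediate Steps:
W(E) = -35 + 2*E (W(E) = 2*E - 35 = -35 + 2*E)
6610/W(M - 1*(-88)) = 6610/(-35 + 2*(-88 - 1*(-88))) = 6610/(-35 + 2*(-88 + 88)) = 6610/(-35 + 2*0) = 6610/(-35 + 0) = 6610/(-35) = 6610*(-1/35) = -1322/7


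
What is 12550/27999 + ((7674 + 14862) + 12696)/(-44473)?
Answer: -428324618/1245199527 ≈ -0.34398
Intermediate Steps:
12550/27999 + ((7674 + 14862) + 12696)/(-44473) = 12550*(1/27999) + (22536 + 12696)*(-1/44473) = 12550/27999 + 35232*(-1/44473) = 12550/27999 - 35232/44473 = -428324618/1245199527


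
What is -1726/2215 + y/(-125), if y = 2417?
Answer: -1113881/55375 ≈ -20.115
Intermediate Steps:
-1726/2215 + y/(-125) = -1726/2215 + 2417/(-125) = -1726*1/2215 + 2417*(-1/125) = -1726/2215 - 2417/125 = -1113881/55375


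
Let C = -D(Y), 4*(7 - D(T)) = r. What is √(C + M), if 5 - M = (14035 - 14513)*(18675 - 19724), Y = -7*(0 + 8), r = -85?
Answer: I*√2005781/2 ≈ 708.13*I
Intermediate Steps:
Y = -56 (Y = -7*8 = -56)
D(T) = 113/4 (D(T) = 7 - ¼*(-85) = 7 + 85/4 = 113/4)
M = -501417 (M = 5 - (14035 - 14513)*(18675 - 19724) = 5 - (-478)*(-1049) = 5 - 1*501422 = 5 - 501422 = -501417)
C = -113/4 (C = -1*113/4 = -113/4 ≈ -28.250)
√(C + M) = √(-113/4 - 501417) = √(-2005781/4) = I*√2005781/2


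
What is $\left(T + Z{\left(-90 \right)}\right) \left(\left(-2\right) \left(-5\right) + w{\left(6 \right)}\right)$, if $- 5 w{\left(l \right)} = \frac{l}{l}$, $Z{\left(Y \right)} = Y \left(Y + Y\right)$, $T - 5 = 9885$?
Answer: $255682$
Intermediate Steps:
$T = 9890$ ($T = 5 + 9885 = 9890$)
$Z{\left(Y \right)} = 2 Y^{2}$ ($Z{\left(Y \right)} = Y 2 Y = 2 Y^{2}$)
$w{\left(l \right)} = - \frac{1}{5}$ ($w{\left(l \right)} = - \frac{l \frac{1}{l}}{5} = \left(- \frac{1}{5}\right) 1 = - \frac{1}{5}$)
$\left(T + Z{\left(-90 \right)}\right) \left(\left(-2\right) \left(-5\right) + w{\left(6 \right)}\right) = \left(9890 + 2 \left(-90\right)^{2}\right) \left(\left(-2\right) \left(-5\right) - \frac{1}{5}\right) = \left(9890 + 2 \cdot 8100\right) \left(10 - \frac{1}{5}\right) = \left(9890 + 16200\right) \frac{49}{5} = 26090 \cdot \frac{49}{5} = 255682$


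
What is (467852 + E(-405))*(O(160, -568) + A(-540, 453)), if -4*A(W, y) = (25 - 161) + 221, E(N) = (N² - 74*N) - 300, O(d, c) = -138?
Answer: -421405439/4 ≈ -1.0535e+8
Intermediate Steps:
E(N) = -300 + N² - 74*N
A(W, y) = -85/4 (A(W, y) = -((25 - 161) + 221)/4 = -(-136 + 221)/4 = -¼*85 = -85/4)
(467852 + E(-405))*(O(160, -568) + A(-540, 453)) = (467852 + (-300 + (-405)² - 74*(-405)))*(-138 - 85/4) = (467852 + (-300 + 164025 + 29970))*(-637/4) = (467852 + 193695)*(-637/4) = 661547*(-637/4) = -421405439/4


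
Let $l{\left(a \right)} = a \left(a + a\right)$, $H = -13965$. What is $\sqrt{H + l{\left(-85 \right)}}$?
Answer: $\sqrt{485} \approx 22.023$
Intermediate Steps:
$l{\left(a \right)} = 2 a^{2}$ ($l{\left(a \right)} = a 2 a = 2 a^{2}$)
$\sqrt{H + l{\left(-85 \right)}} = \sqrt{-13965 + 2 \left(-85\right)^{2}} = \sqrt{-13965 + 2 \cdot 7225} = \sqrt{-13965 + 14450} = \sqrt{485}$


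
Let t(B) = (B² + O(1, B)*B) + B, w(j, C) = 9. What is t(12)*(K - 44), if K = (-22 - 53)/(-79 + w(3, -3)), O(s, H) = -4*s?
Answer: -32454/7 ≈ -4636.3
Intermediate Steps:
t(B) = B² - 3*B (t(B) = (B² + (-4*1)*B) + B = (B² - 4*B) + B = B² - 3*B)
K = 15/14 (K = (-22 - 53)/(-79 + 9) = -75/(-70) = -75*(-1/70) = 15/14 ≈ 1.0714)
t(12)*(K - 44) = (12*(-3 + 12))*(15/14 - 44) = (12*9)*(-601/14) = 108*(-601/14) = -32454/7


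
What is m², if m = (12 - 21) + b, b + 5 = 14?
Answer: 0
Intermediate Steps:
b = 9 (b = -5 + 14 = 9)
m = 0 (m = (12 - 21) + 9 = -9 + 9 = 0)
m² = 0² = 0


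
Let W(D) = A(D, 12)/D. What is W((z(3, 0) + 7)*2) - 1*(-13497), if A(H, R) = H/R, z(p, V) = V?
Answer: 161965/12 ≈ 13497.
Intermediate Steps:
W(D) = 1/12 (W(D) = (D/12)/D = 1/12)
W((z(3, 0) + 7)*2) - 1*(-13497) = 1/12 - 1*(-13497) = 1/12 + 13497 = 161965/12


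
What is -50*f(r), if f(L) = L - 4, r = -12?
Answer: 800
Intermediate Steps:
f(L) = -4 + L
-50*f(r) = -50*(-4 - 12) = -50*(-16) = 800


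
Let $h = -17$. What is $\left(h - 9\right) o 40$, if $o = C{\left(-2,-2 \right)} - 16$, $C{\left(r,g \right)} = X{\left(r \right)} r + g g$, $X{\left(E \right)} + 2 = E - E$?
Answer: $8320$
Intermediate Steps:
$X{\left(E \right)} = -2$ ($X{\left(E \right)} = -2 + \left(E - E\right) = -2 + 0 = -2$)
$C{\left(r,g \right)} = g^{2} - 2 r$ ($C{\left(r,g \right)} = - 2 r + g g = - 2 r + g^{2} = g^{2} - 2 r$)
$o = -8$ ($o = \left(\left(-2\right)^{2} - -4\right) - 16 = \left(4 + 4\right) - 16 = 8 - 16 = -8$)
$\left(h - 9\right) o 40 = \left(-17 - 9\right) \left(-8\right) 40 = \left(-26\right) \left(-8\right) 40 = 208 \cdot 40 = 8320$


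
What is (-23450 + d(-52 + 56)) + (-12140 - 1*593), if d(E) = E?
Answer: -36179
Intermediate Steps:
(-23450 + d(-52 + 56)) + (-12140 - 1*593) = (-23450 + (-52 + 56)) + (-12140 - 1*593) = (-23450 + 4) + (-12140 - 593) = -23446 - 12733 = -36179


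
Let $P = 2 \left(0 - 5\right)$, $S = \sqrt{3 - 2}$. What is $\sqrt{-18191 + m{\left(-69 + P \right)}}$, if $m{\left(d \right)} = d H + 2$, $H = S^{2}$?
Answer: $2 i \sqrt{4567} \approx 135.16 i$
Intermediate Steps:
$S = 1$ ($S = \sqrt{1} = 1$)
$P = -10$ ($P = 2 \left(-5\right) = -10$)
$H = 1$ ($H = 1^{2} = 1$)
$m{\left(d \right)} = 2 + d$ ($m{\left(d \right)} = d 1 + 2 = d + 2 = 2 + d$)
$\sqrt{-18191 + m{\left(-69 + P \right)}} = \sqrt{-18191 + \left(2 - 79\right)} = \sqrt{-18191 - 77} = \sqrt{-18268} = 2 i \sqrt{4567}$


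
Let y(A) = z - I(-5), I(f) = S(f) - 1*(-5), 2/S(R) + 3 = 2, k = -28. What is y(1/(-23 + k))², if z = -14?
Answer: 289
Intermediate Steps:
S(R) = -2 (S(R) = 2/(-3 + 2) = 2/(-1) = 2*(-1) = -2)
I(f) = 3 (I(f) = -2 - 1*(-5) = -2 + 5 = 3)
y(A) = -17 (y(A) = -14 - 1*3 = -14 - 3 = -17)
y(1/(-23 + k))² = (-17)² = 289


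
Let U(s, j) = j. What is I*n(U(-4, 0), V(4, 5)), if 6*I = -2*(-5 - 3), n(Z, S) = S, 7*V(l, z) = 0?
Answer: 0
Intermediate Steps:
V(l, z) = 0 (V(l, z) = (⅐)*0 = 0)
I = 8/3 (I = (-2*(-5 - 3))/6 = (-2*(-8))/6 = (⅙)*16 = 8/3 ≈ 2.6667)
I*n(U(-4, 0), V(4, 5)) = (8/3)*0 = 0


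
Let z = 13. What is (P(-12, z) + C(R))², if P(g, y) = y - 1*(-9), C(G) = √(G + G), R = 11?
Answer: (22 + √22)² ≈ 712.38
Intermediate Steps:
C(G) = √2*√G (C(G) = √(2*G) = √2*√G)
P(g, y) = 9 + y (P(g, y) = y + 9 = 9 + y)
(P(-12, z) + C(R))² = ((9 + 13) + √2*√11)² = (22 + √22)²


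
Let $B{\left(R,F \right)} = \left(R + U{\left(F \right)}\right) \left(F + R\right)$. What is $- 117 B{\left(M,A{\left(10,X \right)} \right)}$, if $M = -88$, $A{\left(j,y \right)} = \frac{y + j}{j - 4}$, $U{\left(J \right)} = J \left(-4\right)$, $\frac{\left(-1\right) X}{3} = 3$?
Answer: $-911183$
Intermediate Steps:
$X = -9$ ($X = \left(-3\right) 3 = -9$)
$U{\left(J \right)} = - 4 J$
$A{\left(j,y \right)} = \frac{j + y}{-4 + j}$
$B{\left(R,F \right)} = \left(F + R\right) \left(R - 4 F\right)$ ($B{\left(R,F \right)} = \left(R - 4 F\right) \left(F + R\right) = \left(F + R\right) \left(R - 4 F\right)$)
$- 117 B{\left(M,A{\left(10,X \right)} \right)} = - 117 \left(\left(-88\right)^{2} - 4 \left(\frac{10 - 9}{-4 + 10}\right)^{2} - 3 \frac{10 - 9}{-4 + 10} \left(-88\right)\right) = - 117 \left(7744 - 4 \left(\frac{1}{6} \cdot 1\right)^{2} - 3 \cdot \frac{1}{6} \cdot 1 \left(-88\right)\right) = - 117 \left(7744 - \frac{4}{36} - \frac{1}{2} \left(-88\right)\right) = - 117 \left(7744 - \frac{1}{9} + 44\right) = \left(-117\right) \frac{70091}{9} = -911183$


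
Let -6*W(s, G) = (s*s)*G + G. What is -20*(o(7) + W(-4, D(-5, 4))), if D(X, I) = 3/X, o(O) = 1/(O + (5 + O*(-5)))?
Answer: -762/23 ≈ -33.130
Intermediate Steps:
o(O) = 1/(5 - 4*O) (o(O) = 1/(O + (5 - 5*O)) = 1/(5 - 4*O))
W(s, G) = -G/6 - G*s²/6 (W(s, G) = -((s*s)*G + G)/6 = -(s²*G + G)/6 = -(G*s² + G)/6 = -(G + G*s²)/6 = -G/6 - G*s²/6)
-20*(o(7) + W(-4, D(-5, 4))) = -20*(-1/(-5 + 4*7) - 3/(-5)*(1 + (-4)²)/6) = -20*(-1/(-5 + 28) - 3*(-⅕)*(1 + 16)/6) = -20*(-1/23 - ⅙*(-⅗)*17) = -20*(-1*1/23 + 17/10) = -20*(-1/23 + 17/10) = -20*381/230 = -762/23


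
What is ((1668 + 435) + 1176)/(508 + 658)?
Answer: 3279/1166 ≈ 2.8122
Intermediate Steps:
((1668 + 435) + 1176)/(508 + 658) = (2103 + 1176)/1166 = 3279*(1/1166) = 3279/1166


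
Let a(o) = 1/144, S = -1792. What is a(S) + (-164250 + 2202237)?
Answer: 293470129/144 ≈ 2.0380e+6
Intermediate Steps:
a(o) = 1/144
a(S) + (-164250 + 2202237) = 1/144 + (-164250 + 2202237) = 1/144 + 2037987 = 293470129/144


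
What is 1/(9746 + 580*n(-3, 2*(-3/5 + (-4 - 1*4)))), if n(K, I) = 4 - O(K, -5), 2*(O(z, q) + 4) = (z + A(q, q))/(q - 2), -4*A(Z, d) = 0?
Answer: 7/99832 ≈ 7.0118e-5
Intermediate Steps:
A(Z, d) = 0 (A(Z, d) = -¼*0 = 0)
O(z, q) = -4 + z/(2*(-2 + q)) (O(z, q) = -4 + ((z + 0)/(q - 2))/2 = -4 + (z/(-2 + q))/2 = -4 + z/(2*(-2 + q)))
n(K, I) = 8 + K/14 (n(K, I) = 4 - (16 + K - 8*(-5))/(2*(-2 - 5)) = 4 - (16 + K + 40)/(2*(-7)) = 4 - (-1)*(56 + K)/(2*7) = 4 - (-4 - K/14) = 4 + (4 + K/14) = 8 + K/14)
1/(9746 + 580*n(-3, 2*(-3/5 + (-4 - 1*4)))) = 1/(9746 + 580*(8 + (1/14)*(-3))) = 1/(9746 + 580*(8 - 3/14)) = 1/(9746 + 580*(109/14)) = 1/(9746 + 31610/7) = 1/(99832/7) = 7/99832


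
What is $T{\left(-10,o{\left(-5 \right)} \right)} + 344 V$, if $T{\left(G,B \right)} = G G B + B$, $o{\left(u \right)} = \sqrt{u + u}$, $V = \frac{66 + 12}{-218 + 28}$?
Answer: $- \frac{13416}{95} + 101 i \sqrt{10} \approx -141.22 + 319.39 i$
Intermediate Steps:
$V = - \frac{39}{95}$ ($V = \frac{78}{-190} = 78 \left(- \frac{1}{190}\right) = - \frac{39}{95} \approx -0.41053$)
$o{\left(u \right)} = \sqrt{2} \sqrt{u}$ ($o{\left(u \right)} = \sqrt{2 u} = \sqrt{2} \sqrt{u}$)
$T{\left(G,B \right)} = B + B G^{2}$ ($T{\left(G,B \right)} = G^{2} B + B = B G^{2} + B = B + B G^{2}$)
$T{\left(-10,o{\left(-5 \right)} \right)} + 344 V = \sqrt{2} \sqrt{-5} \left(1 + \left(-10\right)^{2}\right) + 344 \left(- \frac{39}{95}\right) = \sqrt{2} i \sqrt{5} \left(1 + 100\right) - \frac{13416}{95} = i \sqrt{10} \cdot 101 - \frac{13416}{95} = 101 i \sqrt{10} - \frac{13416}{95} = - \frac{13416}{95} + 101 i \sqrt{10}$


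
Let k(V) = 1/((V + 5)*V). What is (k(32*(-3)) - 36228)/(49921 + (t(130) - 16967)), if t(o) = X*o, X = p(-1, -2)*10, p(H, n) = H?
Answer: -16657253/14554176 ≈ -1.1445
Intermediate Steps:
X = -10 (X = -1*10 = -10)
t(o) = -10*o
k(V) = 1/(V*(5 + V)) (k(V) = 1/((5 + V)*V) = 1/(V*(5 + V)))
(k(32*(-3)) - 36228)/(49921 + (t(130) - 16967)) = (1/(((32*(-3)))*(5 + 32*(-3))) - 36228)/(49921 + (-10*130 - 16967)) = (1/((-96)*(5 - 96)) - 36228)/(49921 + (-1300 - 16967)) = (-1/96/(-91) - 36228)/(49921 - 18267) = (-1/96*(-1/91) - 36228)/31654 = (1/8736 - 36228)*(1/31654) = -316487807/8736*1/31654 = -16657253/14554176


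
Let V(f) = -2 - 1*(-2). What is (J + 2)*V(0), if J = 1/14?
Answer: 0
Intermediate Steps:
J = 1/14 ≈ 0.071429
V(f) = 0 (V(f) = -2 + 2 = 0)
(J + 2)*V(0) = (1/14 + 2)*0 = (29/14)*0 = 0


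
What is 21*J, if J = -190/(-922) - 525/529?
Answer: -4027170/243869 ≈ -16.514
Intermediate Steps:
J = -191770/243869 (J = -190*(-1/922) - 525*1/529 = 95/461 - 525/529 = -191770/243869 ≈ -0.78636)
21*J = 21*(-191770/243869) = -4027170/243869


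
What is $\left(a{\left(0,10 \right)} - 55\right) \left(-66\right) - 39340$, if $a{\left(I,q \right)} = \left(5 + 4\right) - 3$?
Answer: $-36106$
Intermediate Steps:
$a{\left(I,q \right)} = 6$ ($a{\left(I,q \right)} = 9 - 3 = 6$)
$\left(a{\left(0,10 \right)} - 55\right) \left(-66\right) - 39340 = \left(6 - 55\right) \left(-66\right) - 39340 = \left(-49\right) \left(-66\right) - 39340 = 3234 - 39340 = -36106$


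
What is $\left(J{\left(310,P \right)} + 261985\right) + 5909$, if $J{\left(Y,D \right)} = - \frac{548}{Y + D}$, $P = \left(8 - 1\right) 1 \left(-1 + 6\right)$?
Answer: $\frac{92422882}{345} \approx 2.6789 \cdot 10^{5}$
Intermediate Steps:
$P = 35$ ($P = 7 \cdot 1 \cdot 5 = 7 \cdot 5 = 35$)
$J{\left(Y,D \right)} = - \frac{548}{D + Y}$
$\left(J{\left(310,P \right)} + 261985\right) + 5909 = \left(- \frac{548}{35 + 310} + 261985\right) + 5909 = \left(- \frac{548}{345} + 261985\right) + 5909 = \frac{90384277}{345} + 5909 = \frac{92422882}{345}$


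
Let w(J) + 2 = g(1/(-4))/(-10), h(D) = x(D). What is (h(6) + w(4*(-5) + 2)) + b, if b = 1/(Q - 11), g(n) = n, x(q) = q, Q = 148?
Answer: 22097/5480 ≈ 4.0323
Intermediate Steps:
h(D) = D
b = 1/137 (b = 1/(148 - 11) = 1/137 ≈ 0.0072993)
w(J) = -79/40 (w(J) = -2 + 1/(-4*(-10)) = -2 - 1/4*(-1/10) = -2 + 1/40 = -79/40)
(h(6) + w(4*(-5) + 2)) + b = (6 - 79/40) + 1/137 = 161/40 + 1/137 = 22097/5480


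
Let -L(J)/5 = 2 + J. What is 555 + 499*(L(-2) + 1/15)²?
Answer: 125374/225 ≈ 557.22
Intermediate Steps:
L(J) = -10 - 5*J (L(J) = -5*(2 + J) = -10 - 5*J)
555 + 499*(L(-2) + 1/15)² = 555 + 499*((-10 - 5*(-2)) + 1/15)² = 555 + 499*((-10 + 10) + 1/15)² = 555 + 499*(0 + 1/15)² = 555 + 499*(1/15)² = 555 + 499*(1/225) = 555 + 499/225 = 125374/225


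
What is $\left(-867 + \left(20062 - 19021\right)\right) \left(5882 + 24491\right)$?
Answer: $5284902$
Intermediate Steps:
$\left(-867 + \left(20062 - 19021\right)\right) \left(5882 + 24491\right) = \left(-867 + 1041\right) 30373 = 174 \cdot 30373 = 5284902$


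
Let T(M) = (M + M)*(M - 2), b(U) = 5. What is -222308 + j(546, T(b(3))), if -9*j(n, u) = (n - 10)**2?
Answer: -2288068/9 ≈ -2.5423e+5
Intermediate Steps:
T(M) = 2*M*(-2 + M) (T(M) = (2*M)*(-2 + M) = 2*M*(-2 + M))
j(n, u) = -(-10 + n)**2/9 (j(n, u) = -(n - 10)**2/9 = -(-10 + n)**2/9)
-222308 + j(546, T(b(3))) = -222308 - (-10 + 546)**2/9 = -222308 - 1/9*536**2 = -222308 - 1/9*287296 = -222308 - 287296/9 = -2288068/9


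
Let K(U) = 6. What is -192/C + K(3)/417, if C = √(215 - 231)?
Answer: 2/139 + 48*I ≈ 0.014388 + 48.0*I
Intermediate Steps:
C = 4*I (C = √(-16) = 4*I ≈ 4.0*I)
-192/C + K(3)/417 = -192*(-I/4) + 6/417 = -(-48)*I + 6*(1/417) = 48*I + 2/139 = 2/139 + 48*I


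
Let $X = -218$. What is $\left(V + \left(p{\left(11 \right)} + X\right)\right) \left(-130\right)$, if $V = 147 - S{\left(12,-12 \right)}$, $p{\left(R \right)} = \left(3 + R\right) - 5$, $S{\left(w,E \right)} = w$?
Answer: $9620$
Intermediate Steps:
$p{\left(R \right)} = -2 + R$
$V = 135$ ($V = 147 - 12 = 135$)
$\left(V + \left(p{\left(11 \right)} + X\right)\right) \left(-130\right) = \left(135 + \left(\left(-2 + 11\right) - 218\right)\right) \left(-130\right) = \left(135 + \left(9 - 218\right)\right) \left(-130\right) = \left(135 - 209\right) \left(-130\right) = \left(-74\right) \left(-130\right) = 9620$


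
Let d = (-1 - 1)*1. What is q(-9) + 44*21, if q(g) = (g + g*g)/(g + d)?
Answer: 10092/11 ≈ 917.45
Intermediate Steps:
d = -2 (d = -2*1 = -2)
q(g) = (g + g**2)/(-2 + g) (q(g) = (g + g*g)/(g - 2) = (g + g**2)/(-2 + g))
q(-9) + 44*21 = -9*(1 - 9)/(-2 - 9) + 44*21 = -9*(-8)/(-11) + 924 = -9*(-1/11)*(-8) + 924 = -72/11 + 924 = 10092/11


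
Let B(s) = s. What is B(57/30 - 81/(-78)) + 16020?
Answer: 1041491/65 ≈ 16023.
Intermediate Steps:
B(57/30 - 81/(-78)) + 16020 = (57/30 - 81/(-78)) + 16020 = (57*(1/30) - 81*(-1/78)) + 16020 = (19/10 + 27/26) + 16020 = 191/65 + 16020 = 1041491/65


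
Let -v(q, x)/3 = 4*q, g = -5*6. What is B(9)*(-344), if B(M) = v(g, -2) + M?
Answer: -126936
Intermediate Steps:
g = -30
v(q, x) = -12*q
B(M) = 360 + M (B(M) = -12*(-30) + M = 360 + M)
B(9)*(-344) = (360 + 9)*(-344) = 369*(-344) = -126936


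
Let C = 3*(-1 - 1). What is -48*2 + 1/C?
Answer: -577/6 ≈ -96.167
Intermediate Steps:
C = -6 (C = 3*(-2) = -6)
-48*2 + 1/C = -48*2 + 1/(-6) = -96 - ⅙ = -577/6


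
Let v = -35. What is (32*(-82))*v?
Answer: 91840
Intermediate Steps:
(32*(-82))*v = (32*(-82))*(-35) = -2624*(-35) = 91840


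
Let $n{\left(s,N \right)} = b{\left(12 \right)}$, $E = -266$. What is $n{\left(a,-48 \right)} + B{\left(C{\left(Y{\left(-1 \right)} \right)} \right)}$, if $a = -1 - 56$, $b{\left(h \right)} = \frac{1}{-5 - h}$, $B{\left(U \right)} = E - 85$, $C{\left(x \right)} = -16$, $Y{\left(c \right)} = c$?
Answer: $- \frac{5968}{17} \approx -351.06$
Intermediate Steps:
$B{\left(U \right)} = -351$ ($B{\left(U \right)} = -266 - 85 = -351$)
$a = -57$ ($a = -1 - 56 = -57$)
$n{\left(s,N \right)} = - \frac{1}{17}$ ($n{\left(s,N \right)} = - \frac{1}{5 + 12} = - \frac{1}{17}$)
$n{\left(a,-48 \right)} + B{\left(C{\left(Y{\left(-1 \right)} \right)} \right)} = - \frac{1}{17} - 351 = - \frac{5968}{17}$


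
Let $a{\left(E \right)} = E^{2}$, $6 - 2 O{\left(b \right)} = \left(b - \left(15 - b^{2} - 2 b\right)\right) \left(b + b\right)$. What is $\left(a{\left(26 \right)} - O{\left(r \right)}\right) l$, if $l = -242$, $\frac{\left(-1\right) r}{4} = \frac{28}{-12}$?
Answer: $- \frac{10502558}{27} \approx -3.8898 \cdot 10^{5}$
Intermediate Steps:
$r = \frac{28}{3}$ ($r = - 4 \frac{28}{-12} = - 4 \cdot 28 \left(- \frac{1}{12}\right) = \left(-4\right) \left(- \frac{7}{3}\right) = \frac{28}{3} \approx 9.3333$)
$O{\left(b \right)} = 3 - b \left(-15 + b^{2} + 3 b\right)$ ($O{\left(b \right)} = 3 - \frac{\left(b - \left(15 - b^{2} - 2 b\right)\right) \left(b + b\right)}{2} = 3 - \frac{\left(b + \left(-15 + b^{2} + 2 b\right)\right) 2 b}{2} = 3 - \frac{\left(-15 + b^{2} + 3 b\right) 2 b}{2} = 3 - \frac{2 b \left(-15 + b^{2} + 3 b\right)}{2} = 3 - b \left(-15 + b^{2} + 3 b\right)$)
$\left(a{\left(26 \right)} - O{\left(r \right)}\right) l = \left(26^{2} - \left(3 - \left(\frac{28}{3}\right)^{3} - 3 \left(\frac{28}{3}\right)^{2} + 15 \cdot \frac{28}{3}\right)\right) \left(-242\right) = \left(676 - \left(3 - \frac{21952}{27} - \frac{784}{3} + 140\right)\right) \left(-242\right) = \left(676 - - \frac{25147}{27}\right) \left(-242\right) = \left(676 + \frac{25147}{27}\right) \left(-242\right) = \frac{43399}{27} \left(-242\right) = - \frac{10502558}{27}$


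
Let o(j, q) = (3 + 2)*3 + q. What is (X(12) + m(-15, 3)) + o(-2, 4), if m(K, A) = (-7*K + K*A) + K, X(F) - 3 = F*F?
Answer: 211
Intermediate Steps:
X(F) = 3 + F² (X(F) = 3 + F*F = 3 + F²)
o(j, q) = 15 + q (o(j, q) = 5*3 + q = 15 + q)
m(K, A) = -6*K + A*K (m(K, A) = (-7*K + A*K) + K = -6*K + A*K)
(X(12) + m(-15, 3)) + o(-2, 4) = ((3 + 12²) - 15*(-6 + 3)) + (15 + 4) = ((3 + 144) - 15*(-3)) + 19 = (147 + 45) + 19 = 192 + 19 = 211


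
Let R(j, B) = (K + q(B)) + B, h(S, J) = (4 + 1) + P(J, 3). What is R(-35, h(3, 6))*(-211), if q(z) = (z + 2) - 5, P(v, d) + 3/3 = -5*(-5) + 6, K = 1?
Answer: -14348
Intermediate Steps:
P(v, d) = 30 (P(v, d) = -1 + (-5*(-5) + 6) = -1 + (25 + 6) = -1 + 31 = 30)
q(z) = -3 + z (q(z) = (2 + z) - 5 = -3 + z)
h(S, J) = 35 (h(S, J) = (4 + 1) + 30 = 5 + 30 = 35)
R(j, B) = -2 + 2*B (R(j, B) = (1 + (-3 + B)) + B = (-2 + B) + B = -2 + 2*B)
R(-35, h(3, 6))*(-211) = (-2 + 2*35)*(-211) = (-2 + 70)*(-211) = 68*(-211) = -14348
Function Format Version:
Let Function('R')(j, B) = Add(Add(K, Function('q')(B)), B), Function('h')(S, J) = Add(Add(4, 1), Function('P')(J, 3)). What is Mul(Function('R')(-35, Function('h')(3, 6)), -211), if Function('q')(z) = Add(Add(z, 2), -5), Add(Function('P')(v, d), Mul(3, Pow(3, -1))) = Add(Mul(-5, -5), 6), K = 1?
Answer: -14348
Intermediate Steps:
Function('P')(v, d) = 30 (Function('P')(v, d) = Add(-1, Add(Mul(-5, -5), 6)) = Add(-1, Add(25, 6)) = Add(-1, 31) = 30)
Function('q')(z) = Add(-3, z) (Function('q')(z) = Add(Add(2, z), -5) = Add(-3, z))
Function('h')(S, J) = 35 (Function('h')(S, J) = Add(Add(4, 1), 30) = Add(5, 30) = 35)
Function('R')(j, B) = Add(-2, Mul(2, B)) (Function('R')(j, B) = Add(Add(1, Add(-3, B)), B) = Add(Add(-2, B), B) = Add(-2, Mul(2, B)))
Mul(Function('R')(-35, Function('h')(3, 6)), -211) = Mul(Add(-2, Mul(2, 35)), -211) = Mul(Add(-2, 70), -211) = Mul(68, -211) = -14348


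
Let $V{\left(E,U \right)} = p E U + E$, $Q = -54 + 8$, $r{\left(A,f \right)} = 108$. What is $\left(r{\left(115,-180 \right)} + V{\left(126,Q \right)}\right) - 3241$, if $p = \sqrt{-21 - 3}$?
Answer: $-3007 - 11592 i \sqrt{6} \approx -3007.0 - 28395.0 i$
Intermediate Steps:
$Q = -46$
$p = 2 i \sqrt{6}$ ($p = \sqrt{-24} = 2 i \sqrt{6} \approx 4.899 i$)
$V{\left(E,U \right)} = E + 2 i E U \sqrt{6}$ ($V{\left(E,U \right)} = 2 i \sqrt{6} E U + E = 2 i E \sqrt{6} U + E = 2 i E U \sqrt{6} + E = E + 2 i E U \sqrt{6}$)
$\left(r{\left(115,-180 \right)} + V{\left(126,Q \right)}\right) - 3241 = \left(108 + 126 \left(1 + 2 i \left(-46\right) \sqrt{6}\right)\right) - 3241 = \left(108 + 126 \left(1 - 92 i \sqrt{6}\right)\right) - 3241 = \left(108 + \left(126 - 11592 i \sqrt{6}\right)\right) - 3241 = \left(234 - 11592 i \sqrt{6}\right) - 3241 = -3007 - 11592 i \sqrt{6}$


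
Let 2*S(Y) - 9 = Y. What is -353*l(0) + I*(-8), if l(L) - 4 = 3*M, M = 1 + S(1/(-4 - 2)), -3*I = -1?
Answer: -85811/12 ≈ -7150.9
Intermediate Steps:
I = 1/3 (I = -1/3*(-1) = 1/3 ≈ 0.33333)
S(Y) = 9/2 + Y/2
M = 65/12 (M = 1 + (9/2 + 1/(2*(-4 - 2))) = 1 + (9/2 + (1/2)/(-6)) = 1 + (9/2 + (1/2)*(-1/6)) = 1 + (9/2 - 1/12) = 1 + 53/12 = 65/12 ≈ 5.4167)
l(L) = 81/4 (l(L) = 4 + 3*(65/12) = 4 + 65/4 = 81/4)
-353*l(0) + I*(-8) = -353*81/4 + (1/3)*(-8) = -28593/4 - 8/3 = -85811/12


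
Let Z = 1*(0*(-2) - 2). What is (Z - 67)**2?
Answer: 4761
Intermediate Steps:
Z = -2 (Z = 1*(0 - 2) = 1*(-2) = -2)
(Z - 67)**2 = (-2 - 67)**2 = (-69)**2 = 4761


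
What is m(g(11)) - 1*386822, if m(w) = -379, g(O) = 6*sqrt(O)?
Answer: -387201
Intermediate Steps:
m(g(11)) - 1*386822 = -379 - 1*386822 = -379 - 386822 = -387201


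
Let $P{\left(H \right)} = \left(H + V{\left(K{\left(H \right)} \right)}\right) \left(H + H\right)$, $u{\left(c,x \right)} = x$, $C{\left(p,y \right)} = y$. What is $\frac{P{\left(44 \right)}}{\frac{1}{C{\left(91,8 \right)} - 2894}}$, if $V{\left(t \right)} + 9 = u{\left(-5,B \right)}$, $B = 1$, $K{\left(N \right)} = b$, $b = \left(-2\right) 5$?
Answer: $-9142848$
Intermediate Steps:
$b = -10$
$K{\left(N \right)} = -10$
$V{\left(t \right)} = -8$ ($V{\left(t \right)} = -9 + 1 = -8$)
$P{\left(H \right)} = 2 H \left(-8 + H\right)$ ($P{\left(H \right)} = \left(H - 8\right) \left(H + H\right) = \left(-8 + H\right) 2 H = 2 H \left(-8 + H\right)$)
$\frac{P{\left(44 \right)}}{\frac{1}{C{\left(91,8 \right)} - 2894}} = \frac{2 \cdot 44 \left(-8 + 44\right)}{\frac{1}{8 - 2894}} = \frac{2 \cdot 44 \cdot 36}{\frac{1}{-2886}} = \frac{3168}{- \frac{1}{2886}} = 3168 \left(-2886\right) = -9142848$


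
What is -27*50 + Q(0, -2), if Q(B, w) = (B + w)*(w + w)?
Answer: -1342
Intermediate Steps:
Q(B, w) = 2*w*(B + w) (Q(B, w) = (B + w)*(2*w) = 2*w*(B + w))
-27*50 + Q(0, -2) = -27*50 + 2*(-2)*(0 - 2) = -1350 + 2*(-2)*(-2) = -1350 + 8 = -1342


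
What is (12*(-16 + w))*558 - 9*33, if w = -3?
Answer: -127521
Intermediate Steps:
(12*(-16 + w))*558 - 9*33 = (12*(-16 - 3))*558 - 9*33 = (12*(-19))*558 - 297 = -228*558 - 297 = -127224 - 297 = -127521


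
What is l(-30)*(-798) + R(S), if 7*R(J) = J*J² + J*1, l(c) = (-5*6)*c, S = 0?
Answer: -718200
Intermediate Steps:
l(c) = -30*c
R(J) = J/7 + J³/7 (R(J) = (J*J² + J*1)/7 = (J³ + J)/7 = (J + J³)/7 = J/7 + J³/7)
l(-30)*(-798) + R(S) = -30*(-30)*(-798) + (⅐)*0*(1 + 0²) = 900*(-798) + (⅐)*0*(1 + 0) = -718200 + (⅐)*0*1 = -718200 + 0 = -718200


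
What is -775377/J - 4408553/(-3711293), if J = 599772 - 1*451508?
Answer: -2224021530469/550251145352 ≈ -4.0418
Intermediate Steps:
J = 148264 (J = 599772 - 451508 = 148264)
-775377/J - 4408553/(-3711293) = -775377/148264 - 4408553/(-3711293) = -775377*1/148264 - 4408553*(-1/3711293) = -775377/148264 + 4408553/3711293 = -2224021530469/550251145352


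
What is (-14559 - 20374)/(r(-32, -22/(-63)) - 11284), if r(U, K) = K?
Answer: 2200779/710870 ≈ 3.0959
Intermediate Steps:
(-14559 - 20374)/(r(-32, -22/(-63)) - 11284) = (-14559 - 20374)/(-22/(-63) - 11284) = -34933/(-22*(-1/63) - 11284) = -34933/(22/63 - 11284) = -34933/(-710870/63) = -34933*(-63/710870) = 2200779/710870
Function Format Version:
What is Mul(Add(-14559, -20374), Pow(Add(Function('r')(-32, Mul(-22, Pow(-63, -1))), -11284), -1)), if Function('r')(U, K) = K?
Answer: Rational(2200779, 710870) ≈ 3.0959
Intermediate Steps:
Mul(Add(-14559, -20374), Pow(Add(Function('r')(-32, Mul(-22, Pow(-63, -1))), -11284), -1)) = Mul(Add(-14559, -20374), Pow(Add(Mul(-22, Pow(-63, -1)), -11284), -1)) = Mul(-34933, Pow(Add(Mul(-22, Rational(-1, 63)), -11284), -1)) = Mul(-34933, Pow(Add(Rational(22, 63), -11284), -1)) = Mul(-34933, Pow(Rational(-710870, 63), -1)) = Mul(-34933, Rational(-63, 710870)) = Rational(2200779, 710870)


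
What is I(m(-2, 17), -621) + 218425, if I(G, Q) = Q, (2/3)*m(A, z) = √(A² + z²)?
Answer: 217804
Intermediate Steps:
m(A, z) = 3*√(A² + z²)/2
I(m(-2, 17), -621) + 218425 = -621 + 218425 = 217804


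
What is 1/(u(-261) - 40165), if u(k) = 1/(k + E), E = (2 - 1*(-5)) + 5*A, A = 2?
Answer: -244/9800261 ≈ -2.4897e-5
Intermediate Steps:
E = 17 (E = (2 - 1*(-5)) + 5*2 = (2 + 5) + 10 = 7 + 10 = 17)
u(k) = 1/(17 + k) (u(k) = 1/(k + 17) = 1/(17 + k))
1/(u(-261) - 40165) = 1/(1/(17 - 261) - 40165) = 1/(1/(-244) - 40165) = 1/(-1/244 - 40165) = 1/(-9800261/244) = -244/9800261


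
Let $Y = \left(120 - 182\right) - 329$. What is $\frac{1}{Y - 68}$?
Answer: $- \frac{1}{459} \approx -0.0021787$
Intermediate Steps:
$Y = -391$ ($Y = \left(120 - 182\right) - 329 = -62 - 329 = -391$)
$\frac{1}{Y - 68} = \frac{1}{-391 - 68} = \frac{1}{-459} = - \frac{1}{459}$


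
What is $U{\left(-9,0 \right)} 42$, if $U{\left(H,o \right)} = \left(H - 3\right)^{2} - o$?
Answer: $6048$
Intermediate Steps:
$U{\left(H,o \right)} = \left(-3 + H\right)^{2} - o$
$U{\left(-9,0 \right)} 42 = \left(\left(-3 - 9\right)^{2} - 0\right) 42 = \left(\left(-12\right)^{2} + 0\right) 42 = \left(144 + 0\right) 42 = 144 \cdot 42 = 6048$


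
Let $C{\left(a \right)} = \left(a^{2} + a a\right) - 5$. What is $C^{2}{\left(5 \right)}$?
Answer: $2025$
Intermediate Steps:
$C{\left(a \right)} = -5 + 2 a^{2}$ ($C{\left(a \right)} = \left(a^{2} + a^{2}\right) - 5 = 2 a^{2} - 5 = -5 + 2 a^{2}$)
$C^{2}{\left(5 \right)} = \left(-5 + 2 \cdot 5^{2}\right)^{2} = \left(-5 + 2 \cdot 25\right)^{2} = \left(-5 + 50\right)^{2} = 45^{2} = 2025$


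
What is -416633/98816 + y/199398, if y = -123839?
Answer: -47656530779/9851856384 ≈ -4.8373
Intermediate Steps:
-416633/98816 + y/199398 = -416633/98816 - 123839/199398 = -47656530779/9851856384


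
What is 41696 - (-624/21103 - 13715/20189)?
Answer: 1366524531201/32772959 ≈ 41697.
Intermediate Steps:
41696 - (-624/21103 - 13715/20189) = 41696 - (-624*1/21103 - 13715*1/20189) = 41696 - (-624/21103 - 1055/1553) = 41696 - 1*(-23232737/32772959) = 41696 + 23232737/32772959 = 1366524531201/32772959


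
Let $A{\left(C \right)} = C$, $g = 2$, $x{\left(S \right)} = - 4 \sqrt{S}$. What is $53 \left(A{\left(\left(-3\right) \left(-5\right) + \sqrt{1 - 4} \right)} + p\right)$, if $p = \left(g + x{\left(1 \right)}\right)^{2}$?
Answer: $1007 + 53 i \sqrt{3} \approx 1007.0 + 91.799 i$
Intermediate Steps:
$p = 4$ ($p = \left(2 - 4 \sqrt{1}\right)^{2} = \left(2 - 4\right)^{2} = \left(-2\right)^{2} = 4$)
$53 \left(A{\left(\left(-3\right) \left(-5\right) + \sqrt{1 - 4} \right)} + p\right) = 53 \left(\left(\left(-3\right) \left(-5\right) + \sqrt{1 - 4}\right) + 4\right) = 53 \left(\left(15 + \sqrt{-3}\right) + 4\right) = 53 \left(\left(15 + i \sqrt{3}\right) + 4\right) = 53 \left(19 + i \sqrt{3}\right) = 1007 + 53 i \sqrt{3}$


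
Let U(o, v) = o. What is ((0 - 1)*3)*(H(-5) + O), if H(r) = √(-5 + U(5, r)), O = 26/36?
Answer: -13/6 ≈ -2.1667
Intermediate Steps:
O = 13/18 (O = 26*(1/36) = 13/18 ≈ 0.72222)
H(r) = 0 (H(r) = √(-5 + 5) = √0 = 0)
((0 - 1)*3)*(H(-5) + O) = ((0 - 1)*3)*(0 + 13/18) = -1*3*(13/18) = -3*13/18 = -13/6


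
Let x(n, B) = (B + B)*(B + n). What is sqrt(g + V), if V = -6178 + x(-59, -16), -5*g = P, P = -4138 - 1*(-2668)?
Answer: 2*I*sqrt(871) ≈ 59.025*I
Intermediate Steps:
x(n, B) = 2*B*(B + n) (x(n, B) = (2*B)*(B + n) = 2*B*(B + n))
P = -1470 (P = -4138 + 2668 = -1470)
g = 294 (g = -1/5*(-1470) = 294)
V = -3778 (V = -6178 + 2*(-16)*(-16 - 59) = -6178 + 2*(-16)*(-75) = -6178 + 2400 = -3778)
sqrt(g + V) = sqrt(294 - 3778) = sqrt(-3484) = 2*I*sqrt(871)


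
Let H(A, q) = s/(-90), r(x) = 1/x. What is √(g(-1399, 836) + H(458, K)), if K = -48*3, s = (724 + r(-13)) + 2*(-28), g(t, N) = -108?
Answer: I*√17555590/390 ≈ 10.743*I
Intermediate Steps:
s = 8683/13 (s = (724 + 1/(-13)) + 2*(-28) = (724 - 1/13) - 56 = 9411/13 - 56 = 8683/13 ≈ 667.92)
K = -144
H(A, q) = -8683/1170 (H(A, q) = (8683/13)/(-90) = (8683/13)*(-1/90) = -8683/1170)
√(g(-1399, 836) + H(458, K)) = √(-108 - 8683/1170) = √(-135043/1170) = I*√17555590/390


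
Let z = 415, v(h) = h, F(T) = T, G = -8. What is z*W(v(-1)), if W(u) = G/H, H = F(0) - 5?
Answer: 664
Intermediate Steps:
H = -5 (H = 0 - 5 = -5)
W(u) = 8/5 (W(u) = -8/(-5) = -8*(-1/5) = 8/5)
z*W(v(-1)) = 415*(8/5) = 664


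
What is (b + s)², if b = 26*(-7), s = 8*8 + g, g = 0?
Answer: 13924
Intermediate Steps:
s = 64 (s = 8*8 + 0 = 64 + 0 = 64)
b = -182
(b + s)² = (-182 + 64)² = (-118)² = 13924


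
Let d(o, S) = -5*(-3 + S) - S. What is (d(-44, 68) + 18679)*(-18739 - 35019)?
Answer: -983018788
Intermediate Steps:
d(o, S) = 15 - 6*S (d(o, S) = (15 - 5*S) - S = 15 - 6*S)
(d(-44, 68) + 18679)*(-18739 - 35019) = ((15 - 6*68) + 18679)*(-18739 - 35019) = ((15 - 408) + 18679)*(-53758) = (-393 + 18679)*(-53758) = 18286*(-53758) = -983018788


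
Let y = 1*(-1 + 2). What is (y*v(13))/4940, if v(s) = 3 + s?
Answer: 4/1235 ≈ 0.0032389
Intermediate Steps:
y = 1 (y = 1*1 = 1)
(y*v(13))/4940 = (1*(3 + 13))/4940 = (1*16)*(1/4940) = 16*(1/4940) = 4/1235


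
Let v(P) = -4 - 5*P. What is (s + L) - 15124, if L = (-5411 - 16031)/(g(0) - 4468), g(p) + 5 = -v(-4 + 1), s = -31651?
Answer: -104858829/2242 ≈ -46770.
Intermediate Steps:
g(p) = -16 (g(p) = -5 - (-4 - 5*(-4 + 1)) = -5 - (-4 - 5*(-3)) = -5 - (-4 + 15) = -5 - 1*11 = -5 - 11 = -16)
L = 10721/2242 (L = (-5411 - 16031)/(-16 - 4468) = -21442/(-4484) = -21442*(-1/4484) = 10721/2242 ≈ 4.7819)
(s + L) - 15124 = (-31651 + 10721/2242) - 15124 = -70950821/2242 - 15124 = -104858829/2242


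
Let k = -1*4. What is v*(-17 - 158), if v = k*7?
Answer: 4900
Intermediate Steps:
k = -4
v = -28 (v = -4*7 = -28)
v*(-17 - 158) = -28*(-17 - 158) = -28*(-175) = 4900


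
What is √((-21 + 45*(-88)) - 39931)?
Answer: 2*I*√10978 ≈ 209.55*I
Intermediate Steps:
√((-21 + 45*(-88)) - 39931) = √((-21 - 3960) - 39931) = √(-3981 - 39931) = √(-43912) = 2*I*√10978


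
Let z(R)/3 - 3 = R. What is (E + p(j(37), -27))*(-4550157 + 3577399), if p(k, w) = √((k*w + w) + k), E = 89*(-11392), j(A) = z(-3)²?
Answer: 986267663104 - 2918274*I*√3 ≈ 9.8627e+11 - 5.0546e+6*I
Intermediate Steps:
z(R) = 9 + 3*R
j(A) = 0 (j(A) = (9 + 3*(-3))² = (9 - 9)² = 0² = 0)
E = -1013888
p(k, w) = √(k + w + k*w) (p(k, w) = √((w + k*w) + k) = √(k + w + k*w))
(E + p(j(37), -27))*(-4550157 + 3577399) = (-1013888 + √(0 - 27 + 0*(-27)))*(-4550157 + 3577399) = (-1013888 + √(0 - 27 + 0))*(-972758) = (-1013888 + √(-27))*(-972758) = (-1013888 + 3*I*√3)*(-972758) = 986267663104 - 2918274*I*√3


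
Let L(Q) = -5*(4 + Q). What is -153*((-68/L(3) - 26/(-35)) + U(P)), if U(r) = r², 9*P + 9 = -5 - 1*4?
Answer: -35802/35 ≈ -1022.9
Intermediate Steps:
P = -2 (P = -1 + (-5 - 1*4)/9 = -1 + (-5 - 4)/9 = -1 + (⅑)*(-9) = -1 - 1 = -2)
L(Q) = -20 - 5*Q
-153*((-68/L(3) - 26/(-35)) + U(P)) = -153*((-68/(-20 - 5*3) - 26/(-35)) + (-2)²) = -153*((-68/(-20 - 15) - 26*(-1/35)) + 4) = -153*((-68/(-35) + 26/35) + 4) = -153*((-68*(-1/35) + 26/35) + 4) = -153*((68/35 + 26/35) + 4) = -153*(94/35 + 4) = -153*234/35 = -35802/35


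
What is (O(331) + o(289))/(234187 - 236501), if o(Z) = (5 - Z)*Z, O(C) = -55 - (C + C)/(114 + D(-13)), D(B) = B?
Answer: 8295893/233714 ≈ 35.496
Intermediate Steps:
O(C) = -55 - 2*C/101 (O(C) = -55 - (C + C)/(114 - 13) = -55 - 2*C/101)
o(Z) = Z*(5 - Z)
(O(331) + o(289))/(234187 - 236501) = ((-55 - 2/101*331) + 289*(5 - 1*289))/(234187 - 236501) = ((-55 - 662/101) + 289*(5 - 289))/(-2314) = (-6217/101 + 289*(-284))*(-1/2314) = (-6217/101 - 82076)*(-1/2314) = -8295893/101*(-1/2314) = 8295893/233714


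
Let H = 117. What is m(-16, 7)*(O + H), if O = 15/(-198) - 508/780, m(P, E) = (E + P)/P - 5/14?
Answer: 11472653/480480 ≈ 23.877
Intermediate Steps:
m(P, E) = -5/14 + (E + P)/P (m(P, E) = (E + P)/P - 5*1/14 = (E + P)/P - 5/14 = -5/14 + (E + P)/P)
O = -3119/4290 (O = 15*(-1/198) - 508*1/780 = -5/66 - 127/195 = -3119/4290 ≈ -0.72704)
m(-16, 7)*(O + H) = (9/14 + 7/(-16))*(-3119/4290 + 117) = (9/14 + 7*(-1/16))*(498811/4290) = (9/14 - 7/16)*(498811/4290) = (23/112)*(498811/4290) = 11472653/480480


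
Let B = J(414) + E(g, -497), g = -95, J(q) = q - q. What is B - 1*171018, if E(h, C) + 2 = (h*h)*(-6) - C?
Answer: -224673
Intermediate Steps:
J(q) = 0
E(h, C) = -2 - C - 6*h² (E(h, C) = -2 + ((h*h)*(-6) - C) = -2 + (h²*(-6) - C) = -2 + (-6*h² - C) = -2 + (-C - 6*h²) = -2 - C - 6*h²)
B = -53655 (B = 0 + (-2 - 1*(-497) - 6*(-95)²) = 0 + (-2 + 497 - 6*9025) = 0 + (-2 + 497 - 54150) = 0 - 53655 = -53655)
B - 1*171018 = -53655 - 1*171018 = -53655 - 171018 = -224673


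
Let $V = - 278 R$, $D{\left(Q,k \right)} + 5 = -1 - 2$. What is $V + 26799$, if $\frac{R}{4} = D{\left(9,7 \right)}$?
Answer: $35695$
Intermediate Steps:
$D{\left(Q,k \right)} = -8$ ($D{\left(Q,k \right)} = -5 - 3 = -8$)
$R = -32$ ($R = 4 \left(-8\right) = -32$)
$V = 8896$ ($V = \left(-278\right) \left(-32\right) = 8896$)
$V + 26799 = 8896 + 26799 = 35695$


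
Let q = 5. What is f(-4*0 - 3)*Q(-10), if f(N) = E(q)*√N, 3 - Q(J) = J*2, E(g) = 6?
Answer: 138*I*√3 ≈ 239.02*I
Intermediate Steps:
Q(J) = 3 - 2*J (Q(J) = 3 - J*2 = 3 - 2*J)
f(N) = 6*√N
f(-4*0 - 3)*Q(-10) = (6*√(-4*0 - 3))*(3 - 2*(-10)) = (6*√(0 - 3))*(3 + 20) = (6*√(-3))*23 = (6*(I*√3))*23 = (6*I*√3)*23 = 138*I*√3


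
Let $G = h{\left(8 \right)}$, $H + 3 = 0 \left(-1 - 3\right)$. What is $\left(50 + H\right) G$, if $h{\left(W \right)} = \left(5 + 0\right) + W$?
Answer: $611$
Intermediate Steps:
$H = -3$ ($H = -3 + 0 \left(-1 - 3\right) = -3 + 0 \left(-4\right) = -3 + 0 = -3$)
$h{\left(W \right)} = 5 + W$
$G = 13$ ($G = 5 + 8 = 13$)
$\left(50 + H\right) G = \left(50 - 3\right) 13 = 47 \cdot 13 = 611$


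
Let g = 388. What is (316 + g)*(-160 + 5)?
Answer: -109120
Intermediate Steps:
(316 + g)*(-160 + 5) = (316 + 388)*(-160 + 5) = 704*(-155) = -109120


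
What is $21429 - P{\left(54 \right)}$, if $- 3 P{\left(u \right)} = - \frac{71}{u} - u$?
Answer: $\frac{3468511}{162} \approx 21411.0$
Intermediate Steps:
$P{\left(u \right)} = \frac{u}{3} + \frac{71}{3 u}$ ($P{\left(u \right)} = - \frac{- \frac{71}{u} - u}{3} = - \frac{- u - \frac{71}{u}}{3} = \frac{u}{3} + \frac{71}{3 u}$)
$21429 - P{\left(54 \right)} = 21429 - \frac{71 + 54^{2}}{3 \cdot 54} = 21429 - \frac{1}{3} \cdot \frac{1}{54} \left(71 + 2916\right) = 21429 - \frac{1}{3} \cdot \frac{1}{54} \cdot 2987 = 21429 - \frac{2987}{162} = \frac{3468511}{162}$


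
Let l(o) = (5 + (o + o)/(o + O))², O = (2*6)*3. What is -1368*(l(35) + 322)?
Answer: -2467635336/5041 ≈ -4.8951e+5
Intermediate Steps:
O = 36 (O = 12*3 = 36)
l(o) = (5 + 2*o/(36 + o))² (l(o) = (5 + (o + o)/(o + 36))² = (5 + (2*o)/(36 + o))² = (5 + 2*o/(36 + o))²)
-1368*(l(35) + 322) = -1368*((180 + 7*35)²/(36 + 35)² + 322) = -1368*((180 + 245)²/71² + 322) = -1368*((1/5041)*425² + 322) = -1368*((1/5041)*180625 + 322) = -1368*(180625/5041 + 322) = -1368*1803827/5041 = -2467635336/5041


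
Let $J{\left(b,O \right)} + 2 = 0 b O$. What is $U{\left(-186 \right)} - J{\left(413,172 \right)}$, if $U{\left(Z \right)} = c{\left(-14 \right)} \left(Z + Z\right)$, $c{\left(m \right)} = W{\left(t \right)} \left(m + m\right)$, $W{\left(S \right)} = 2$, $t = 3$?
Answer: $20834$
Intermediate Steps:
$c{\left(m \right)} = 4 m$ ($c{\left(m \right)} = 2 \left(m + m\right) = 2 \cdot 2 m = 4 m$)
$J{\left(b,O \right)} = -2$ ($J{\left(b,O \right)} = -2 + 0 b O = -2 + 0 O = -2 + 0 = -2$)
$U{\left(Z \right)} = - 112 Z$ ($U{\left(Z \right)} = 4 \left(-14\right) \left(Z + Z\right) = - 56 \cdot 2 Z = - 112 Z$)
$U{\left(-186 \right)} - J{\left(413,172 \right)} = \left(-112\right) \left(-186\right) - -2 = 20832 + 2 = 20834$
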